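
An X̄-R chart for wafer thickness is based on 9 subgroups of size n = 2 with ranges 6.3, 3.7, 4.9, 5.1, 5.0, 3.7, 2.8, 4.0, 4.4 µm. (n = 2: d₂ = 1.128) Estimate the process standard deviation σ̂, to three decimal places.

3.930

R̄ = (6.3 + 3.7 + 4.9 + 5.1 + 5.0 + 3.7 + 2.8 + 4.0 + 4.4) / 9 = 4.4333
σ̂ = R̄ / d₂ = 4.4333 / 1.128 = 3.9303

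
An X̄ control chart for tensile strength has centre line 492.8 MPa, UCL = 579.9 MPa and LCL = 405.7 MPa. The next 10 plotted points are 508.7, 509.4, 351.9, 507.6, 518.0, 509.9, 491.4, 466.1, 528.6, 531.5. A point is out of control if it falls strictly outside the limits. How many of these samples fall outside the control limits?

1

Compare each point to [405.7, 579.9]: sample 3 = 351.9 < LCL.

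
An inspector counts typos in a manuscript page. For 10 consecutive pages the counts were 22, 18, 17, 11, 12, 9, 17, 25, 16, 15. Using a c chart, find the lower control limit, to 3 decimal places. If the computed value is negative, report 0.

4.125

c̄ = (22 + 18 + 17 + 11 + 12 + 9 + 17 + 25 + 16 + 15) / 10 = 162 / 10 = 16.2000
LCL = c̄ − 3√c̄ = 16.2000 − 3 × 4.0249 = 4.1252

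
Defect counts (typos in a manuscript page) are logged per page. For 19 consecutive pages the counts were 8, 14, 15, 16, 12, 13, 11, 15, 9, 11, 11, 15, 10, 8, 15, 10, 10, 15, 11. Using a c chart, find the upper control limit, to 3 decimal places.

22.468

c̄ = (8 + 14 + 15 + 16 + 12 + 13 + 11 + 15 + 9 + 11 + 11 + 15 + 10 + 8 + 15 + 10 + 10 + 15 + 11) / 19 = 229 / 19 = 12.0526
UCL = c̄ + 3√c̄ = 12.0526 + 3 × √12.0526 = 12.0526 + 3 × 3.4717 = 22.4677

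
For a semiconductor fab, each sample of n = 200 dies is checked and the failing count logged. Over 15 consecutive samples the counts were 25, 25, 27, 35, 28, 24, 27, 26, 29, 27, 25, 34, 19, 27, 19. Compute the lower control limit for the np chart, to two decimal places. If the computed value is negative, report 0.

p̄ = Σdᵢ / (k·n) = 397 / (15 × 200) = 0.13233
LCL = np̄ − 3·√(np̄(1−p̄)) = 26.4667 − 3 × 4.7921 = 12.0904

12.09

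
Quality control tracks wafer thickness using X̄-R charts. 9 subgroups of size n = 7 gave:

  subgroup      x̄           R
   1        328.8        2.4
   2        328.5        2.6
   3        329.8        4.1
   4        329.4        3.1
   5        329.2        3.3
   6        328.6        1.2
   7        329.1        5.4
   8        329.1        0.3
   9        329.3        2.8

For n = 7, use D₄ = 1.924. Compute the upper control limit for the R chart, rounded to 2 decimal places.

R̄ = (2.4 + 2.6 + 4.1 + 3.1 + 3.3 + 1.2 + 5.4 + 0.3 + 2.8) / 9 = 25.2000 / 9 = 2.8000
UCL_R = D₄·R̄ = 1.924 × 2.8000 = 5.3872

5.39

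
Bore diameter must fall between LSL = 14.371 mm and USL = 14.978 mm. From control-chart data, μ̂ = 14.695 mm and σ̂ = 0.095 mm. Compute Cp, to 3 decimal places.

1.065

Cp = (USL − LSL) / (6σ̂) = (14.978 − 14.371) / (6 × 0.095) = 0.6070 / 0.5700 = 1.0649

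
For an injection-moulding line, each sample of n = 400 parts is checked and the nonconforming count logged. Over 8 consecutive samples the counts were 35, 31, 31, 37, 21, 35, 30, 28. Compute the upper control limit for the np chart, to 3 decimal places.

p̄ = Σdᵢ / (k·n) = 248 / (8 × 400) = 0.07750
UCL = np̄ + 3·√(np̄(1−p̄)) = 31.0000 + 3 × √(31.0000×0.92250) = 31.0000 + 3 × 5.3477 = 47.0430

47.043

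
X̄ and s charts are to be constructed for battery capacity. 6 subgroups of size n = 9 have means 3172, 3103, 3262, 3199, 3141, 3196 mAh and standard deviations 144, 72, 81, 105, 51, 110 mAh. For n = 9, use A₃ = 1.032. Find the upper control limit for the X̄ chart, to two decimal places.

3275.67

X̄̄ = (3172 + 3103 + 3262 + 3199 + 3141 + 3196) / 6 = 3178.8333
s̄ = (144 + 72 + 81 + 105 + 51 + 110) / 6 = 93.8333
UCL = X̄̄ + A₃·s̄ = 3178.8333 + 1.032 × 93.8333 = 3275.6693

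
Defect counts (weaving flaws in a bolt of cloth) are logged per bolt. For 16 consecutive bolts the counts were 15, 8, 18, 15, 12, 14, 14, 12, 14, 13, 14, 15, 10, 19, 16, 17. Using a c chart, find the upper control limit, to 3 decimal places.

c̄ = (15 + 8 + 18 + 15 + 12 + 14 + 14 + 12 + 14 + 13 + 14 + 15 + 10 + 19 + 16 + 17) / 16 = 226 / 16 = 14.1250
UCL = c̄ + 3√c̄ = 14.1250 + 3 × √14.1250 = 14.1250 + 3 × 3.7583 = 25.4000

25.400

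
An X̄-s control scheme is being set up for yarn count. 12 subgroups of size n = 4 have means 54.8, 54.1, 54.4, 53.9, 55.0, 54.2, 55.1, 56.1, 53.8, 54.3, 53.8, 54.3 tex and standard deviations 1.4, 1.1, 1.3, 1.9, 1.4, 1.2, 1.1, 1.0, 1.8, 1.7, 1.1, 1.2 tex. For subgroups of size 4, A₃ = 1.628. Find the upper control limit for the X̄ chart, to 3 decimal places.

X̄̄ = (54.8 + 54.1 + 54.4 + 53.9 + 55.0 + 54.2 + 55.1 + 56.1 + 53.8 + 54.3 + 53.8 + 54.3) / 12 = 54.4833
s̄ = (1.4 + 1.1 + 1.3 + 1.9 + 1.4 + 1.2 + 1.1 + 1.0 + 1.8 + 1.7 + 1.1 + 1.2) / 12 = 1.3500
UCL = X̄̄ + A₃·s̄ = 54.4833 + 1.628 × 1.3500 = 56.6811

56.681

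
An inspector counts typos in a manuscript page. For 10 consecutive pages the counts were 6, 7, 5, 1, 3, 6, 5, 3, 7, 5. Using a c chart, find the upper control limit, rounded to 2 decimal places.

11.37

c̄ = (6 + 7 + 5 + 1 + 3 + 6 + 5 + 3 + 7 + 5) / 10 = 48 / 10 = 4.8000
UCL = c̄ + 3√c̄ = 4.8000 + 3 × √4.8000 = 4.8000 + 3 × 2.1909 = 11.3727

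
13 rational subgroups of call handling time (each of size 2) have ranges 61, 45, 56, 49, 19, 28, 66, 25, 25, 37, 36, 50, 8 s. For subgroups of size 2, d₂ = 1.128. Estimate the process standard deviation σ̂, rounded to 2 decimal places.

R̄ = (61 + 45 + 56 + 49 + 19 + 28 + 66 + 25 + 25 + 37 + 36 + 50 + 8) / 13 = 38.8462
σ̂ = R̄ / d₂ = 38.8462 / 1.128 = 34.4381

34.44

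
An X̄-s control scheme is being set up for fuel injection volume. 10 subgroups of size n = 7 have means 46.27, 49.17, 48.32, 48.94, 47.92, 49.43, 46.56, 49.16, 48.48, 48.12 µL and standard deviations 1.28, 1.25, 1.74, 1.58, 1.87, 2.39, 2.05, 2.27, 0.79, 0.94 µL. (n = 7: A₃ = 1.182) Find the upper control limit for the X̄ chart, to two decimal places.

X̄̄ = (46.27 + 49.17 + 48.32 + 48.94 + 47.92 + 49.43 + 46.56 + 49.16 + 48.48 + 48.12) / 10 = 48.2370
s̄ = (1.28 + 1.25 + 1.74 + 1.58 + 1.87 + 2.39 + 2.05 + 2.27 + 0.79 + 0.94) / 10 = 1.6160
UCL = X̄̄ + A₃·s̄ = 48.2370 + 1.182 × 1.6160 = 50.1471

50.15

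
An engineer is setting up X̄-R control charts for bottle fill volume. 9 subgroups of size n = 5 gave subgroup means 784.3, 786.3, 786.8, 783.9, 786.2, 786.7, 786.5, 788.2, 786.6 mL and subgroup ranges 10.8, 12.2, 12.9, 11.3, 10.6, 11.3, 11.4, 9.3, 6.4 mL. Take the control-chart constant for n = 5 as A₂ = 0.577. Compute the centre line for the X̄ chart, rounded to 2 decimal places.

X̄̄ = (784.3 + 786.3 + 786.8 + 783.9 + 786.2 + 786.7 + 786.5 + 788.2 + 786.6) / 9 = 7075.5000 / 9 = 786.1667
CL = X̄̄ = 786.1667

786.17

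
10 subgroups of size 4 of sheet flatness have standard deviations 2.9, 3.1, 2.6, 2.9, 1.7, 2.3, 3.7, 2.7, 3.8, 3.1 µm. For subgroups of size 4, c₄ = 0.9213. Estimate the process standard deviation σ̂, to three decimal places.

s̄ = (2.9 + 3.1 + 2.6 + 2.9 + 1.7 + 2.3 + 3.7 + 2.7 + 3.8 + 3.1) / 10 = 2.8800
σ̂ = s̄ / c₄ = 2.8800 / 0.9213 = 3.1260

3.126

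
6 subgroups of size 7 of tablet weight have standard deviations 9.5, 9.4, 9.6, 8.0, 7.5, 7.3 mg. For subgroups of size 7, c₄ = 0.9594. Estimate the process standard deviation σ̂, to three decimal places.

s̄ = (9.5 + 9.4 + 9.6 + 8.0 + 7.5 + 7.3) / 6 = 8.5500
σ̂ = s̄ / c₄ = 8.5500 / 0.9594 = 8.9118

8.912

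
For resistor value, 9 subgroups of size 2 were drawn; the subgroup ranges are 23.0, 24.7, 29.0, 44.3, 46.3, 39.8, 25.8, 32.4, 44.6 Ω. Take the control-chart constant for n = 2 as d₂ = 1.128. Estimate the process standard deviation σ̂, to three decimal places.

R̄ = (23.0 + 24.7 + 29.0 + 44.3 + 46.3 + 39.8 + 25.8 + 32.4 + 44.6) / 9 = 34.4333
σ̂ = R̄ / d₂ = 34.4333 / 1.128 = 30.5260

30.526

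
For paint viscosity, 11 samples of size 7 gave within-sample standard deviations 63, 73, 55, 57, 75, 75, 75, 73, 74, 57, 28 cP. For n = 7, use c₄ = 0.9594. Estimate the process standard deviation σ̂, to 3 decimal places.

s̄ = (63 + 73 + 55 + 57 + 75 + 75 + 75 + 73 + 74 + 57 + 28) / 11 = 64.0909
σ̂ = s̄ / c₄ = 64.0909 / 0.9594 = 66.8031

66.803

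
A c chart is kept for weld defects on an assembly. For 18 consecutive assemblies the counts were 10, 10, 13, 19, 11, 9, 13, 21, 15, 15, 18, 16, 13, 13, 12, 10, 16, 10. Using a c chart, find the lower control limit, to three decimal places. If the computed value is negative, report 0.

c̄ = (10 + 10 + 13 + 19 + 11 + 9 + 13 + 21 + 15 + 15 + 18 + 16 + 13 + 13 + 12 + 10 + 16 + 10) / 18 = 244 / 18 = 13.5556
LCL = c̄ − 3√c̄ = 13.5556 − 3 × 3.6818 = 2.5102

2.510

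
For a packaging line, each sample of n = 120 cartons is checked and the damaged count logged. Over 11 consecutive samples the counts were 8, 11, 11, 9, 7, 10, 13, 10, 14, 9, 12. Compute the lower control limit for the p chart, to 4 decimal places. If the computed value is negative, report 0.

0.0094

p̄ = Σdᵢ / (k·n) = 114 / (11 × 120) = 0.08636
LCL = p̄ − 3·√(p̄(1−p̄)/n) = 0.08636 − 3 × 0.02564 = 0.00944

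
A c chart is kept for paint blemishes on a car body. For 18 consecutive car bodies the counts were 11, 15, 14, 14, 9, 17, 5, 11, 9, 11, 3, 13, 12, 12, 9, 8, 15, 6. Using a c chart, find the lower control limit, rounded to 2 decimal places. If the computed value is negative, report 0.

c̄ = (11 + 15 + 14 + 14 + 9 + 17 + 5 + 11 + 9 + 11 + 3 + 13 + 12 + 12 + 9 + 8 + 15 + 6) / 18 = 194 / 18 = 10.7778
LCL = c̄ − 3√c̄ = 10.7778 − 3 × 3.2830 = 0.9289

0.93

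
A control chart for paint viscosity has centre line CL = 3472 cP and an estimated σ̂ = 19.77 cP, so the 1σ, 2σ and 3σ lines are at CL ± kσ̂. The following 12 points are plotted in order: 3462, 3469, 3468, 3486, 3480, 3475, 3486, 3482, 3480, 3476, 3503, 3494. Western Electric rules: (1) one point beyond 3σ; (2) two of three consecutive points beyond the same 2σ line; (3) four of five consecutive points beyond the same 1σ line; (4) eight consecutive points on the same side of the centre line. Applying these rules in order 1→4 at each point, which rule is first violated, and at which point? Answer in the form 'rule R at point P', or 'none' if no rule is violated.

Zone of each point (C = within 1σ̂, B = 1σ̂–2σ̂, A = 2σ̂–3σ̂, * = beyond 3σ̂; sign = side of CL): 1:-C, 2:-C, 3:-C, 4:+C, 5:+C, 6:+C, 7:+C, 8:+C, 9:+C, 10:+C, 11:+B, 12:+B
Rule 4 (eight consecutive points on the same side of the centre line) is satisfied at point 11.

rule 4 at point 11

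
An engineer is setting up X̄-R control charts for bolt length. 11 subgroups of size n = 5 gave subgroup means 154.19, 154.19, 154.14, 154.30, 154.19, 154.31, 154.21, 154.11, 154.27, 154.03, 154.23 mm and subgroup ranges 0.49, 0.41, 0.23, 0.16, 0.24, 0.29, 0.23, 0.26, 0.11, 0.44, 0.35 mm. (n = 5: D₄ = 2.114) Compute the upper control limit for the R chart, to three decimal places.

R̄ = (0.49 + 0.41 + 0.23 + 0.16 + 0.24 + 0.29 + 0.23 + 0.26 + 0.11 + 0.44 + 0.35) / 11 = 3.2100 / 11 = 0.2918
UCL_R = D₄·R̄ = 2.114 × 0.2918 = 0.6169

0.617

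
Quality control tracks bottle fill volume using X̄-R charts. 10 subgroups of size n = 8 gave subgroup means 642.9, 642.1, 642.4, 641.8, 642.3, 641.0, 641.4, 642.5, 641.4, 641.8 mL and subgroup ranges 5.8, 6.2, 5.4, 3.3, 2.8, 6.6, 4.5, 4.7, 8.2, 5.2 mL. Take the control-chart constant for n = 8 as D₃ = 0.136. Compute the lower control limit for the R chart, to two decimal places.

0.72

R̄ = (5.8 + 6.2 + 5.4 + 3.3 + 2.8 + 6.6 + 4.5 + 4.7 + 8.2 + 5.2) / 10 = 52.7000 / 10 = 5.2700
LCL_R = D₃·R̄ = 0.136 × 5.2700 = 0.7167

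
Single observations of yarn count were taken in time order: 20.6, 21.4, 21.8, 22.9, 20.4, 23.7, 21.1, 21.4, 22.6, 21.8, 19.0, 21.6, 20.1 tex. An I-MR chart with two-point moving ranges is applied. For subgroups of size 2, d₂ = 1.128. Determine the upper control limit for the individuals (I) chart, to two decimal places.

25.83

X̄ = (20.6 + 21.4 + 21.8 + 22.9 + 20.4 + 23.7 + 21.1 + 21.4 + 22.6 + 21.8 + 19.0 + 21.6 + 20.1) / 13 = 21.4154
Moving ranges: 0.8, 0.4, 1.1, 2.5, 3.3, 2.6, 0.3, 1.2, 0.8, 2.8, 2.6, 1.5; M̄R̄ = 19.9000 / 12 = 1.6583
UCL = X̄ + 3·M̄R̄/d₂ = 21.4154 + 3 × 1.6583 / 1.128 = 25.8258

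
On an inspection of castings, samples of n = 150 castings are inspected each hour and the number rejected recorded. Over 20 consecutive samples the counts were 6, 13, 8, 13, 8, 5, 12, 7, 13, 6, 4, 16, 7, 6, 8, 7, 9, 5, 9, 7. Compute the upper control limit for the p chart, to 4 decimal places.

0.1128

p̄ = Σdᵢ / (k·n) = 169 / (20 × 150) = 0.05633
UCL = p̄ + 3·√(p̄(1−p̄)/n) = 0.05633 + 3 × √(0.05633×0.94367/150) = 0.05633 + 3 × 0.01883 = 0.11281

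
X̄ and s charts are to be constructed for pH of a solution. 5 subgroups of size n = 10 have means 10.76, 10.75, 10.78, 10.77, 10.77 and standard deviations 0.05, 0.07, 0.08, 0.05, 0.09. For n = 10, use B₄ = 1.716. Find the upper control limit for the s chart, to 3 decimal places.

0.117

s̄ = (0.05 + 0.07 + 0.08 + 0.05 + 0.09) / 5 = 0.0680
UCL_s = B₄·s̄ = 1.716 × 0.0680 = 0.1167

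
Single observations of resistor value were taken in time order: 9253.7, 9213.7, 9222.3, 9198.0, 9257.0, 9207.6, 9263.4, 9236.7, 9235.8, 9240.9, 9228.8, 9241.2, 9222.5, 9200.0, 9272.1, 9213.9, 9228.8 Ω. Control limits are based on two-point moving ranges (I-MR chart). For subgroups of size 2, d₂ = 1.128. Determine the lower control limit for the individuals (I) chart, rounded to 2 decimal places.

X̄ = (9253.7 + 9213.7 + 9222.3 + 9198.0 + 9257.0 + 9207.6 + 9263.4 + 9236.7 + 9235.8 + 9240.9 + 9228.8 + 9241.2 + 9222.5 + 9200.0 + 9272.1 + 9213.9 + 9228.8) / 17 = 9231.5529
Moving ranges: 40.0, 8.6, 24.3, 59.0, 49.4, 55.8, 26.7, 0.9, 5.1, 12.1, 12.4, 18.7, 22.5, 72.1, 58.2, 14.9; M̄R̄ = 480.7000 / 16 = 30.0437
LCL = X̄ − 3·M̄R̄/d₂ = 9231.5529 − 3 × 30.0437 / 1.128 = 9151.6494

9151.65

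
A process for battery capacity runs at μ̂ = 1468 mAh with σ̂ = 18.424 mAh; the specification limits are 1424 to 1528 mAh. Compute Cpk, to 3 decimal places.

Cpu = (USL − μ̂) / (3σ̂) = (1528 − 1468) / (3 × 18.424) = 1.0855; Cpl = (μ̂ − LSL) / (3σ̂) = (1468 − 1424) / (3 × 18.424) = 0.7961; Cpk = min(Cpu, Cpl) = 0.7961

0.796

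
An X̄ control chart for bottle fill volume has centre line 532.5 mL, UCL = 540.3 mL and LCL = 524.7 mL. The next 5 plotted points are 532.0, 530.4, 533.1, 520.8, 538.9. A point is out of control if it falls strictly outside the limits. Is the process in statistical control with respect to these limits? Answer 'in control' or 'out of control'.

Compare each point to [524.7, 540.3]: sample 4 = 520.8 < LCL.

out of control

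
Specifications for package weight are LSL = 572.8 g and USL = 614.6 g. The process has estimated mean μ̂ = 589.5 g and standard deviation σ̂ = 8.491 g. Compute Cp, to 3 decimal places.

0.820

Cp = (USL − LSL) / (6σ̂) = (614.6 − 572.8) / (6 × 8.491) = 41.8000 / 50.9460 = 0.8205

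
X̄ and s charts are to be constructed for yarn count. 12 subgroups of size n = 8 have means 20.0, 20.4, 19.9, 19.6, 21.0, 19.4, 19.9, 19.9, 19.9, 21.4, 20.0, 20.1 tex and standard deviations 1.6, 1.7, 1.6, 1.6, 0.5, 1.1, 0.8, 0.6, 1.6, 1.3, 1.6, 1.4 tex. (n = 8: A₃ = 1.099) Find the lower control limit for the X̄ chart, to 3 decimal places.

X̄̄ = (20.0 + 20.4 + 19.9 + 19.6 + 21.0 + 19.4 + 19.9 + 19.9 + 19.9 + 21.4 + 20.0 + 20.1) / 12 = 20.1250
s̄ = (1.6 + 1.7 + 1.6 + 1.6 + 0.5 + 1.1 + 0.8 + 0.6 + 1.6 + 1.3 + 1.6 + 1.4) / 12 = 1.2833
LCL = X̄̄ − A₃·s̄ = 20.1250 − 1.099 × 1.2833 = 18.7146

18.715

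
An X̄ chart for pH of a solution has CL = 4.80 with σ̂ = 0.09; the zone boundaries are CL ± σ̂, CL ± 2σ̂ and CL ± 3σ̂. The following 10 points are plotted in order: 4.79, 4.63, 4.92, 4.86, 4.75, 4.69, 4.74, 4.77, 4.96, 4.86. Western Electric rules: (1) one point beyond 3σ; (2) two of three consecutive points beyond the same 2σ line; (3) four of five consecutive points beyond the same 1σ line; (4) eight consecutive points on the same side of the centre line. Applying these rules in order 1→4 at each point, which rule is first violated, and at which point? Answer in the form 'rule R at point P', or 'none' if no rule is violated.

Zone of each point (C = within 1σ̂, B = 1σ̂–2σ̂, A = 2σ̂–3σ̂, * = beyond 3σ̂; sign = side of CL): 1:-C, 2:-B, 3:+B, 4:+C, 5:-C, 6:-B, 7:-C, 8:-C, 9:+B, 10:+C
No rule fires across all 10 points.

none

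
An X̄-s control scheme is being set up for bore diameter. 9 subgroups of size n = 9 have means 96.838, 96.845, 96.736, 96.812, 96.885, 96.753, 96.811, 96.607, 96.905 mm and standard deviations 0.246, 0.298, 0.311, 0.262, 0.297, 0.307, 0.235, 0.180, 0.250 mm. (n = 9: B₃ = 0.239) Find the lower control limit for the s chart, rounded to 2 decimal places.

s̄ = (0.246 + 0.298 + 0.311 + 0.262 + 0.297 + 0.307 + 0.235 + 0.180 + 0.250) / 9 = 0.2651
LCL_s = B₃·s̄ = 0.239 × 0.2651 = 0.0634

0.06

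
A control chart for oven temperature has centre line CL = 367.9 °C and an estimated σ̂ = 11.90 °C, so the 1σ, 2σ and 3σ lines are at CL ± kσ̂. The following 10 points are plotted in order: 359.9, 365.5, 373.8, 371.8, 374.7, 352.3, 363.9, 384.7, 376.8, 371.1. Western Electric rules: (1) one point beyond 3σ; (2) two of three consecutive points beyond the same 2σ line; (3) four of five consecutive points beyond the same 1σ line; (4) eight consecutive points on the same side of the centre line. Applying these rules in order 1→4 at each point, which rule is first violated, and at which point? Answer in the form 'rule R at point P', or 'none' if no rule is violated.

none

Zone of each point (C = within 1σ̂, B = 1σ̂–2σ̂, A = 2σ̂–3σ̂, * = beyond 3σ̂; sign = side of CL): 1:-C, 2:-C, 3:+C, 4:+C, 5:+C, 6:-B, 7:-C, 8:+B, 9:+C, 10:+C
No rule fires across all 10 points.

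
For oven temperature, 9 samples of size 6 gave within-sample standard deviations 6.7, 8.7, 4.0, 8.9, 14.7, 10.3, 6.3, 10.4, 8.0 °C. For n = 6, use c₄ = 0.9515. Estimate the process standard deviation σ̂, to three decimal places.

s̄ = (6.7 + 8.7 + 4.0 + 8.9 + 14.7 + 10.3 + 6.3 + 10.4 + 8.0) / 9 = 8.6667
σ̂ = s̄ / c₄ = 8.6667 / 0.9515 = 9.1084

9.108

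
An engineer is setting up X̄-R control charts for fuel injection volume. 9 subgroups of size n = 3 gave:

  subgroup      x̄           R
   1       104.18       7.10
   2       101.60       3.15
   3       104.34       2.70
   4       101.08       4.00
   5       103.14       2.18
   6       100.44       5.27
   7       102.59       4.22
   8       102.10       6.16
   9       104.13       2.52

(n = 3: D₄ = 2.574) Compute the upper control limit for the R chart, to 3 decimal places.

10.668

R̄ = (7.10 + 3.15 + 2.70 + 4.00 + 2.18 + 5.27 + 4.22 + 6.16 + 2.52) / 9 = 37.3000 / 9 = 4.1444
UCL_R = D₄·R̄ = 2.574 × 4.1444 = 10.6678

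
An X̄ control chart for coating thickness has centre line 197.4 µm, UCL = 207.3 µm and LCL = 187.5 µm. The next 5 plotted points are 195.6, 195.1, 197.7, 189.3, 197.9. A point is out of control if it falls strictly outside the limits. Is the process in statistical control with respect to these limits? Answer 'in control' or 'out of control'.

in control

All 5 points lie within [187.5, 207.3].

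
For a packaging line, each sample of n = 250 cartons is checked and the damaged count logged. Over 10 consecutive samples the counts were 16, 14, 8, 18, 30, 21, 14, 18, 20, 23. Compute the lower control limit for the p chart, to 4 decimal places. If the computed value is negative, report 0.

0.0235

p̄ = Σdᵢ / (k·n) = 182 / (10 × 250) = 0.07280
LCL = p̄ − 3·√(p̄(1−p̄)/n) = 0.07280 − 3 × 0.01643 = 0.02350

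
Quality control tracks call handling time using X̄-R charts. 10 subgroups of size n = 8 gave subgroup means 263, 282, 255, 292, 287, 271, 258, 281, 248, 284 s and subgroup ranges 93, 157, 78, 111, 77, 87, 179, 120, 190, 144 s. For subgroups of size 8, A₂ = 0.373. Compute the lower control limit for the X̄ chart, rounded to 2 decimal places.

X̄̄ = (263 + 282 + 255 + 292 + 287 + 271 + 258 + 281 + 248 + 284) / 10 = 2721.0000 / 10 = 272.1000
R̄ = (93 + 157 + 78 + 111 + 77 + 87 + 179 + 120 + 190 + 144) / 10 = 1236.0000 / 10 = 123.6000
LCL = X̄̄ − A₂·R̄ = 272.1000 − 0.373 × 123.6000 = 225.9972

226.00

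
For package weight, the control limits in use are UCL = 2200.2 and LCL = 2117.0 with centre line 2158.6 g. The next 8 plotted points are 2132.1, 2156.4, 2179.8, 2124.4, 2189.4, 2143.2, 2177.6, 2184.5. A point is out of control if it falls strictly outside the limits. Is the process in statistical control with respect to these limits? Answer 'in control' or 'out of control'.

in control

All 8 points lie within [2117.0, 2200.2].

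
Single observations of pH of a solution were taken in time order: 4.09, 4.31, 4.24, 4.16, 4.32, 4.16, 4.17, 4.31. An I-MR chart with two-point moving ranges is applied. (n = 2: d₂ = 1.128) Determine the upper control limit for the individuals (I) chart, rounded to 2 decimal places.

4.54

X̄ = (4.09 + 4.31 + 4.24 + 4.16 + 4.32 + 4.16 + 4.17 + 4.31) / 8 = 4.2200
Moving ranges: 0.22, 0.07, 0.08, 0.16, 0.16, 0.01, 0.14; M̄R̄ = 0.8400 / 7 = 0.1200
UCL = X̄ + 3·M̄R̄/d₂ = 4.2200 + 3 × 0.1200 / 1.128 = 4.5391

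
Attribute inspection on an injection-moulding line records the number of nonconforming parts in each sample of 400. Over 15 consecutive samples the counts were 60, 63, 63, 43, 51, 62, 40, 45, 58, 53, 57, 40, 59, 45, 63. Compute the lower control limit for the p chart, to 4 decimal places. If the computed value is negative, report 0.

p̄ = Σdᵢ / (k·n) = 802 / (15 × 400) = 0.13367
LCL = p̄ − 3·√(p̄(1−p̄)/n) = 0.13367 − 3 × 0.01701 = 0.08262

0.0826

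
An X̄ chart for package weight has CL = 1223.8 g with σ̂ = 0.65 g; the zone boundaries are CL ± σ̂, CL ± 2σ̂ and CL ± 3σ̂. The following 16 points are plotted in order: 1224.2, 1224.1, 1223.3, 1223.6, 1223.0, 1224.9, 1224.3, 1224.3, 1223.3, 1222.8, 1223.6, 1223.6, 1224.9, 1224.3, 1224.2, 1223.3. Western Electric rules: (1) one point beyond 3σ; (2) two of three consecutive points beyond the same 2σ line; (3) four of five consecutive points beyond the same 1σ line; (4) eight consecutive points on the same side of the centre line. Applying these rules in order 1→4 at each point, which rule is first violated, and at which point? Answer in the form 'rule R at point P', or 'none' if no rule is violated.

Zone of each point (C = within 1σ̂, B = 1σ̂–2σ̂, A = 2σ̂–3σ̂, * = beyond 3σ̂; sign = side of CL): 1:+C, 2:+C, 3:-C, 4:-C, 5:-B, 6:+B, 7:+C, 8:+C, 9:-C, 10:-B, 11:-C, 12:-C, 13:+B, 14:+C, 15:+C, 16:-C
No rule fires across all 16 points.

none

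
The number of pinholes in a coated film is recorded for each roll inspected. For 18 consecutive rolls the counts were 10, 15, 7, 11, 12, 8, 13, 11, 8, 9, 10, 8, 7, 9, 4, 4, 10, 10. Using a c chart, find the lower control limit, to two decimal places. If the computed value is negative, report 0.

0.11

c̄ = (10 + 15 + 7 + 11 + 12 + 8 + 13 + 11 + 8 + 9 + 10 + 8 + 7 + 9 + 4 + 4 + 10 + 10) / 18 = 166 / 18 = 9.2222
LCL = c̄ − 3√c̄ = 9.2222 − 3 × 3.0368 = 0.1118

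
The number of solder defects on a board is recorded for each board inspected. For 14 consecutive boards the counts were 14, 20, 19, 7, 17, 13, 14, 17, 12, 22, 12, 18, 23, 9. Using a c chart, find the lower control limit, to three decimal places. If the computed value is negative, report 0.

3.689

c̄ = (14 + 20 + 19 + 7 + 17 + 13 + 14 + 17 + 12 + 22 + 12 + 18 + 23 + 9) / 14 = 217 / 14 = 15.5000
LCL = c̄ − 3√c̄ = 15.5000 − 3 × 3.9370 = 3.6890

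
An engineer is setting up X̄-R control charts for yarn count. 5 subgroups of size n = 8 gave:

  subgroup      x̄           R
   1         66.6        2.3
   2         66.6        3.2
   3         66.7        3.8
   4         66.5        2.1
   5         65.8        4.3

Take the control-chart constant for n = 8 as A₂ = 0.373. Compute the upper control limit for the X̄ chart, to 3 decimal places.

67.611

X̄̄ = (66.6 + 66.6 + 66.7 + 66.5 + 65.8) / 5 = 332.2000 / 5 = 66.4400
R̄ = (2.3 + 3.2 + 3.8 + 2.1 + 4.3) / 5 = 15.7000 / 5 = 3.1400
UCL = X̄̄ + A₂·R̄ = 66.4400 + 0.373 × 3.1400 = 67.6112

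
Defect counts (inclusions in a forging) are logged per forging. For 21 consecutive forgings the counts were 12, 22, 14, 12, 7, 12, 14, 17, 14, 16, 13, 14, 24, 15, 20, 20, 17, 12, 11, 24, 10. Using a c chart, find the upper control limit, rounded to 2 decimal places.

c̄ = (12 + 22 + 14 + 12 + 7 + 12 + 14 + 17 + 14 + 16 + 13 + 14 + 24 + 15 + 20 + 20 + 17 + 12 + 11 + 24 + 10) / 21 = 320 / 21 = 15.2381
UCL = c̄ + 3√c̄ = 15.2381 + 3 × √15.2381 = 15.2381 + 3 × 3.9036 = 26.9489

26.95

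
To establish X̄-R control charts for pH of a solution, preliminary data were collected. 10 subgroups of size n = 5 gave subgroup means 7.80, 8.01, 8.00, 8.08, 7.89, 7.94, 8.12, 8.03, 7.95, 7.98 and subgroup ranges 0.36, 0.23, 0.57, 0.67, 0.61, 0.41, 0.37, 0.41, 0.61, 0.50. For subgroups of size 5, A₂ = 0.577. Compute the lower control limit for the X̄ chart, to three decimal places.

X̄̄ = (7.80 + 8.01 + 8.00 + 8.08 + 7.89 + 7.94 + 8.12 + 8.03 + 7.95 + 7.98) / 10 = 79.8000 / 10 = 7.9800
R̄ = (0.36 + 0.23 + 0.57 + 0.67 + 0.61 + 0.41 + 0.37 + 0.41 + 0.61 + 0.50) / 10 = 4.7400 / 10 = 0.4740
LCL = X̄̄ − A₂·R̄ = 7.9800 − 0.577 × 0.4740 = 7.7065

7.707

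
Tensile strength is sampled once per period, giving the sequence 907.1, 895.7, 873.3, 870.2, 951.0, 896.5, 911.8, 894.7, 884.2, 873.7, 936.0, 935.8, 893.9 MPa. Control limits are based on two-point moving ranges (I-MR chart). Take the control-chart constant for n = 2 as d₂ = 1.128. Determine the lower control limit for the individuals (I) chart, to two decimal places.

828.70

X̄ = (907.1 + 895.7 + 873.3 + 870.2 + 951.0 + 896.5 + 911.8 + 894.7 + 884.2 + 873.7 + 936.0 + 935.8 + 893.9) / 13 = 901.8385
Moving ranges: 11.4, 22.4, 3.1, 80.8, 54.5, 15.3, 17.1, 10.5, 10.5, 62.3, 0.2, 41.9; M̄R̄ = 330.0000 / 12 = 27.5000
LCL = X̄ − 3·M̄R̄/d₂ = 901.8385 − 3 × 27.5000 / 1.128 = 828.7002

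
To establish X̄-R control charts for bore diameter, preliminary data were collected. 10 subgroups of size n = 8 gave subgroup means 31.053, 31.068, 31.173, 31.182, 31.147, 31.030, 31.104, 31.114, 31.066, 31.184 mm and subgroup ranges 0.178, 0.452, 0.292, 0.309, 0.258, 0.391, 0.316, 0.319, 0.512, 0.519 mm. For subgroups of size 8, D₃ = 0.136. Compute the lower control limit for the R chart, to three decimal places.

R̄ = (0.178 + 0.452 + 0.292 + 0.309 + 0.258 + 0.391 + 0.316 + 0.319 + 0.512 + 0.519) / 10 = 3.5460 / 10 = 0.3546
LCL_R = D₃·R̄ = 0.136 × 0.3546 = 0.0482

0.048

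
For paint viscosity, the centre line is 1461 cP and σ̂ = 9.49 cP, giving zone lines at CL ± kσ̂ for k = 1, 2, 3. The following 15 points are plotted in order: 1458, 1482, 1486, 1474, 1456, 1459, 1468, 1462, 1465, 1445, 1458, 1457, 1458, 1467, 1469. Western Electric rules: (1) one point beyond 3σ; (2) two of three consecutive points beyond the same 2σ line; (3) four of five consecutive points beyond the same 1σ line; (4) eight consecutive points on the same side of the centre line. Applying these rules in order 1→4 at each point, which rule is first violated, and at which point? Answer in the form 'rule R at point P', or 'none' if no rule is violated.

rule 2 at point 3

Zone of each point (C = within 1σ̂, B = 1σ̂–2σ̂, A = 2σ̂–3σ̂, * = beyond 3σ̂; sign = side of CL): 1:-C, 2:+A, 3:+A, 4:+B, 5:-C, 6:-C, 7:+C, 8:+C, 9:+C, 10:-B, 11:-C, 12:-C, 13:-C, 14:+C, 15:+C
Rule 2 (two of three consecutive points beyond the same 2σ limit) is satisfied at point 3.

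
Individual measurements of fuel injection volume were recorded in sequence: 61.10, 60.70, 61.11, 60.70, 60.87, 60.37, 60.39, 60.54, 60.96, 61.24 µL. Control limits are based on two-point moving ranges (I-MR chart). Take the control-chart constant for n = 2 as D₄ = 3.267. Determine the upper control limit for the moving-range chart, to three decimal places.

Moving ranges: 0.40, 0.41, 0.41, 0.17, 0.50, 0.02, 0.15, 0.42, 0.28; M̄R̄ = 2.7600 / 9 = 0.3067
UCL_MR = D₄·M̄R̄ = 3.267 × 0.3067 = 1.0019

1.002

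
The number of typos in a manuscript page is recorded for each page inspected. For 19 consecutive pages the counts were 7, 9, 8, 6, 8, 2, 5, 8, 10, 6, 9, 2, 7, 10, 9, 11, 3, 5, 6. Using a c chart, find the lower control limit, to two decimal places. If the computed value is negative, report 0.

c̄ = (7 + 9 + 8 + 6 + 8 + 2 + 5 + 8 + 10 + 6 + 9 + 2 + 7 + 10 + 9 + 11 + 3 + 5 + 6) / 19 = 131 / 19 = 6.8947
LCL = c̄ − 3√c̄ = 6.8947 − 3 × 2.6258 = -0.9826 → 0 (cannot be negative)

0.00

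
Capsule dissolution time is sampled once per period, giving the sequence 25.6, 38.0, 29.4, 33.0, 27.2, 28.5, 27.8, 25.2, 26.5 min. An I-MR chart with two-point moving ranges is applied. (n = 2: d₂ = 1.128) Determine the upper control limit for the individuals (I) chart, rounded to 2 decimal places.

41.09

X̄ = (25.6 + 38.0 + 29.4 + 33.0 + 27.2 + 28.5 + 27.8 + 25.2 + 26.5) / 9 = 29.0222
Moving ranges: 12.4, 8.6, 3.6, 5.8, 1.3, 0.7, 2.6, 1.3; M̄R̄ = 36.3000 / 8 = 4.5375
UCL = X̄ + 3·M̄R̄/d₂ = 29.0222 + 3 × 4.5375 / 1.128 = 41.0900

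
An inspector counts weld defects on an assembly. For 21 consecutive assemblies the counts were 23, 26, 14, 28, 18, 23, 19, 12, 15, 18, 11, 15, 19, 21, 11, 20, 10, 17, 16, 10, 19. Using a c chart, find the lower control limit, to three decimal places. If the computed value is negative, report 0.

4.874

c̄ = (23 + 26 + 14 + 28 + 18 + 23 + 19 + 12 + 15 + 18 + 11 + 15 + 19 + 21 + 11 + 20 + 10 + 17 + 16 + 10 + 19) / 21 = 365 / 21 = 17.3810
LCL = c̄ − 3√c̄ = 17.3810 − 3 × 4.1690 = 4.8738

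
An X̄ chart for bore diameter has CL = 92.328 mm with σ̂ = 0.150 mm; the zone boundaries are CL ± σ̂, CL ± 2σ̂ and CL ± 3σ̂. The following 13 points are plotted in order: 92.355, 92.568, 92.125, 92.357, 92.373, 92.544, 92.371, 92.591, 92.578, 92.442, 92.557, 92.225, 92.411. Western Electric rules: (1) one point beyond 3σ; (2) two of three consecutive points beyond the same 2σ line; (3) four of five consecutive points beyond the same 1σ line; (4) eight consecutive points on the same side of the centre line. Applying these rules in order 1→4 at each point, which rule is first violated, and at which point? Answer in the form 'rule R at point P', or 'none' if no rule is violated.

rule 4 at point 11

Zone of each point (C = within 1σ̂, B = 1σ̂–2σ̂, A = 2σ̂–3σ̂, * = beyond 3σ̂; sign = side of CL): 1:+C, 2:+B, 3:-B, 4:+C, 5:+C, 6:+B, 7:+C, 8:+B, 9:+B, 10:+C, 11:+B, 12:-C, 13:+C
Rule 4 (eight consecutive points on the same side of the centre line) is satisfied at point 11.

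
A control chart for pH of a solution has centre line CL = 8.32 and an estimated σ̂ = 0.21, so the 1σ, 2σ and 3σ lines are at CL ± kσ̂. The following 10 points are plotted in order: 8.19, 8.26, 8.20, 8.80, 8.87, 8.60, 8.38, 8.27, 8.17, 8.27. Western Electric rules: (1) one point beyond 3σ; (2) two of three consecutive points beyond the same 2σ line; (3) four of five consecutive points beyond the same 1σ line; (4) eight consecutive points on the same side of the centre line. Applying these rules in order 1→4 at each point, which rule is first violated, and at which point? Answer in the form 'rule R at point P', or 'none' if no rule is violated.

rule 2 at point 5

Zone of each point (C = within 1σ̂, B = 1σ̂–2σ̂, A = 2σ̂–3σ̂, * = beyond 3σ̂; sign = side of CL): 1:-C, 2:-C, 3:-C, 4:+A, 5:+A, 6:+B, 7:+C, 8:-C, 9:-C, 10:-C
Rule 2 (two of three consecutive points beyond the same 2σ limit) is satisfied at point 5.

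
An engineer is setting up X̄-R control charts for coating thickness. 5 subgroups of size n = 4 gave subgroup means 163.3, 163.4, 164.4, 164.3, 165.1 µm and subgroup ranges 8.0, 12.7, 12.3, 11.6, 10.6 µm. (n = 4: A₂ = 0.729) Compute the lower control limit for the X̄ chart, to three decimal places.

X̄̄ = (163.3 + 163.4 + 164.4 + 164.3 + 165.1) / 5 = 820.5000 / 5 = 164.1000
R̄ = (8.0 + 12.7 + 12.3 + 11.6 + 10.6) / 5 = 55.2000 / 5 = 11.0400
LCL = X̄̄ − A₂·R̄ = 164.1000 − 0.729 × 11.0400 = 156.0518

156.052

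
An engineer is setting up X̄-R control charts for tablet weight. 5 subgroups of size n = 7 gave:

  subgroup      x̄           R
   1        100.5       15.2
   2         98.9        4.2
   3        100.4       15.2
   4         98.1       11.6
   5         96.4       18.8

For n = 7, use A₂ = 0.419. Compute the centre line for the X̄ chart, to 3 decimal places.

98.860

X̄̄ = (100.5 + 98.9 + 100.4 + 98.1 + 96.4) / 5 = 494.3000 / 5 = 98.8600
CL = X̄̄ = 98.8600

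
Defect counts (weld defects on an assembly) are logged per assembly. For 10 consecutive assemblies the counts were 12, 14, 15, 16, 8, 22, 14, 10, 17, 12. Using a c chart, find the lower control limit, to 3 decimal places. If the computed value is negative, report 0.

c̄ = (12 + 14 + 15 + 16 + 8 + 22 + 14 + 10 + 17 + 12) / 10 = 140 / 10 = 14.0000
LCL = c̄ − 3√c̄ = 14.0000 − 3 × 3.7417 = 2.7750

2.775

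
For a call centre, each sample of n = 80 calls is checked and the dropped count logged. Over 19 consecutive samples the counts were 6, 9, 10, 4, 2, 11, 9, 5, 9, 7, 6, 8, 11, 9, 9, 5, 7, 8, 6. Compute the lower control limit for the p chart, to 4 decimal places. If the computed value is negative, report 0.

p̄ = Σdᵢ / (k·n) = 141 / (19 × 80) = 0.09276
LCL = p̄ − 3·√(p̄(1−p̄)/n) = 0.09276 − 3 × 0.03243 = -0.00454 → 0 (negative, so LCL = 0)

0.0000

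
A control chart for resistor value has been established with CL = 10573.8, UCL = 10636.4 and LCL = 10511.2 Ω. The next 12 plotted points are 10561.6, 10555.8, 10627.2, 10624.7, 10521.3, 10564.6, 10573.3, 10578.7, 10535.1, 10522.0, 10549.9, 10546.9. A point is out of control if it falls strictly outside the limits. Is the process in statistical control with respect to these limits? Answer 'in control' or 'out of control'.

All 12 points lie within [10511.2, 10636.4].

in control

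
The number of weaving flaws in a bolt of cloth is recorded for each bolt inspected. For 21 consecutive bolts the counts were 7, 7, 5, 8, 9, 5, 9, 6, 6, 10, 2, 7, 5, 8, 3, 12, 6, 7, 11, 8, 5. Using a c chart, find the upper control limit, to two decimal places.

c̄ = (7 + 7 + 5 + 8 + 9 + 5 + 9 + 6 + 6 + 10 + 2 + 7 + 5 + 8 + 3 + 12 + 6 + 7 + 11 + 8 + 5) / 21 = 146 / 21 = 6.9524
UCL = c̄ + 3√c̄ = 6.9524 + 3 × √6.9524 = 6.9524 + 3 × 2.6367 = 14.8626

14.86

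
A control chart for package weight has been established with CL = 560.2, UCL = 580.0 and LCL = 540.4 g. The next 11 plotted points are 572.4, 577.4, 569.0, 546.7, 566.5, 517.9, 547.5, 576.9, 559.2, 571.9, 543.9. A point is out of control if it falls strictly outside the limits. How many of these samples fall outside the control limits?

1

Compare each point to [540.4, 580.0]: sample 6 = 517.9 < LCL.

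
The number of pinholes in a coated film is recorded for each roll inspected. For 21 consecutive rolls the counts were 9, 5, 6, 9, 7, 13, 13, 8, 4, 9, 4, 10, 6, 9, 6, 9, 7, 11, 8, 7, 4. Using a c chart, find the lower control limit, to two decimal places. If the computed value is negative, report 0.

c̄ = (9 + 5 + 6 + 9 + 7 + 13 + 13 + 8 + 4 + 9 + 4 + 10 + 6 + 9 + 6 + 9 + 7 + 11 + 8 + 7 + 4) / 21 = 164 / 21 = 7.8095
LCL = c̄ − 3√c̄ = 7.8095 − 3 × 2.7946 = -0.5741 → 0 (cannot be negative)

0.00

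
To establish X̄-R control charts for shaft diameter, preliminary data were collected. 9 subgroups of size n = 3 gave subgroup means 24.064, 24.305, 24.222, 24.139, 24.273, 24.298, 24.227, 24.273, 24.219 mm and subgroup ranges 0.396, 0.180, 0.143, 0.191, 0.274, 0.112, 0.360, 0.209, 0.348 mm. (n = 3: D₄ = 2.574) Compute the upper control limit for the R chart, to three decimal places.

0.633

R̄ = (0.396 + 0.180 + 0.143 + 0.191 + 0.274 + 0.112 + 0.360 + 0.209 + 0.348) / 9 = 2.2130 / 9 = 0.2459
UCL_R = D₄·R̄ = 2.574 × 0.2459 = 0.6329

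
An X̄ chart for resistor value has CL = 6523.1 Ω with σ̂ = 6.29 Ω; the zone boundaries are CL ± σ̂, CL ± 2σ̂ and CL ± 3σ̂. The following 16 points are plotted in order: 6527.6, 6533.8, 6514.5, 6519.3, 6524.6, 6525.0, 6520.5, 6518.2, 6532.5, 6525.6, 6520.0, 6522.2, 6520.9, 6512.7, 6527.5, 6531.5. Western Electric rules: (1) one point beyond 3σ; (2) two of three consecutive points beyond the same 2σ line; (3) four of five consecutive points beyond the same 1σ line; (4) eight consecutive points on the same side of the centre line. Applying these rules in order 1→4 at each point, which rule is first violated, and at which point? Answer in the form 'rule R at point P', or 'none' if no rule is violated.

none

Zone of each point (C = within 1σ̂, B = 1σ̂–2σ̂, A = 2σ̂–3σ̂, * = beyond 3σ̂; sign = side of CL): 1:+C, 2:+B, 3:-B, 4:-C, 5:+C, 6:+C, 7:-C, 8:-C, 9:+B, 10:+C, 11:-C, 12:-C, 13:-C, 14:-B, 15:+C, 16:+B
No rule fires across all 16 points.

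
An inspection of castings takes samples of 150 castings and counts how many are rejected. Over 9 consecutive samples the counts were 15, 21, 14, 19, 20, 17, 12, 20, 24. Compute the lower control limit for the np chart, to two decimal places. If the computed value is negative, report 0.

6.06

p̄ = Σdᵢ / (k·n) = 162 / (9 × 150) = 0.12000
LCL = np̄ − 3·√(np̄(1−p̄)) = 18.0000 − 3 × 3.9799 = 6.0602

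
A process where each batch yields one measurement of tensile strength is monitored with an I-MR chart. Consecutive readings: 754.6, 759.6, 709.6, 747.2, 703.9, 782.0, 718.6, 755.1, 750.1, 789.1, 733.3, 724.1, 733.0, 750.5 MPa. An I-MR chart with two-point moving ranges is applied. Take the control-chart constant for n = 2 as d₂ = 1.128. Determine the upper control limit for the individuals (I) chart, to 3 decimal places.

X̄ = (754.6 + 759.6 + 709.6 + 747.2 + 703.9 + 782.0 + 718.6 + 755.1 + 750.1 + 789.1 + 733.3 + 724.1 + 733.0 + 750.5) / 14 = 743.6214
Moving ranges: 5.0, 50.0, 37.6, 43.3, 78.1, 63.4, 36.5, 5.0, 39.0, 55.8, 9.2, 8.9, 17.5; M̄R̄ = 449.3000 / 13 = 34.5615
UCL = X̄ + 3·M̄R̄/d₂ = 743.6214 + 3 × 34.5615 / 1.128 = 835.5404

835.540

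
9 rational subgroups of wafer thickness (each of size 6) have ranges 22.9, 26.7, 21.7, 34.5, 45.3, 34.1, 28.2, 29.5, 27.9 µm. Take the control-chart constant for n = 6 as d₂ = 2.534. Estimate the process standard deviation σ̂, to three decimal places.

R̄ = (22.9 + 26.7 + 21.7 + 34.5 + 45.3 + 34.1 + 28.2 + 29.5 + 27.9) / 9 = 30.0889
σ̂ = R̄ / d₂ = 30.0889 / 2.534 = 11.8741

11.874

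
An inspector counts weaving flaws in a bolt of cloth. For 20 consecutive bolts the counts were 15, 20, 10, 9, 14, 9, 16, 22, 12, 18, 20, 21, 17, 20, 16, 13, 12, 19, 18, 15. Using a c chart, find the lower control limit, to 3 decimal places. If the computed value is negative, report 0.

c̄ = (15 + 20 + 10 + 9 + 14 + 9 + 16 + 22 + 12 + 18 + 20 + 21 + 17 + 20 + 16 + 13 + 12 + 19 + 18 + 15) / 20 = 316 / 20 = 15.8000
LCL = c̄ − 3√c̄ = 15.8000 − 3 × 3.9749 = 3.8752

3.875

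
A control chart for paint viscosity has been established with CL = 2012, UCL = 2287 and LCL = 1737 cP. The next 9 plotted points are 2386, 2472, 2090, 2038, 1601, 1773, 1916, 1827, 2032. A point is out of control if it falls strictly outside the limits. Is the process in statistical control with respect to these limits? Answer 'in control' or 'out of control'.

Compare each point to [1737, 2287]: sample 1 = 2386 > UCL; sample 2 = 2472 > UCL; sample 5 = 1601 < LCL.

out of control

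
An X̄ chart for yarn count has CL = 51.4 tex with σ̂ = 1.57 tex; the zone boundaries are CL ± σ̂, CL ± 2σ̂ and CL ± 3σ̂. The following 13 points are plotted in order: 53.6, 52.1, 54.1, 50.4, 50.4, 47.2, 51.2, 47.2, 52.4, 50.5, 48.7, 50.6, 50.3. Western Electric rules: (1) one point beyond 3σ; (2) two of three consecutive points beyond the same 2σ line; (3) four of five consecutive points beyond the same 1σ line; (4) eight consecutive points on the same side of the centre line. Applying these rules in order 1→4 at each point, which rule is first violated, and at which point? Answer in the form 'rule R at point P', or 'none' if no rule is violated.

rule 2 at point 8

Zone of each point (C = within 1σ̂, B = 1σ̂–2σ̂, A = 2σ̂–3σ̂, * = beyond 3σ̂; sign = side of CL): 1:+B, 2:+C, 3:+B, 4:-C, 5:-C, 6:-A, 7:-C, 8:-A, 9:+C, 10:-C, 11:-B, 12:-C, 13:-C
Rule 2 (two of three consecutive points beyond the same 2σ limit) is satisfied at point 8.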